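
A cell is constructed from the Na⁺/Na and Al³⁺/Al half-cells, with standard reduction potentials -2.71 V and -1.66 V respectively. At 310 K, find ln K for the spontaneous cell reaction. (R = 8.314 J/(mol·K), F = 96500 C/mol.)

E°_cell = -1.66 − (-2.71) = 1.05 V, with n = 3 electrons transferred.
At equilibrium E = 0, so the Nernst equation gives ln K = nFE°/RT = (3)(96500)(1.05)/((8.314)(310)) = 117.94.

ln K = 117.9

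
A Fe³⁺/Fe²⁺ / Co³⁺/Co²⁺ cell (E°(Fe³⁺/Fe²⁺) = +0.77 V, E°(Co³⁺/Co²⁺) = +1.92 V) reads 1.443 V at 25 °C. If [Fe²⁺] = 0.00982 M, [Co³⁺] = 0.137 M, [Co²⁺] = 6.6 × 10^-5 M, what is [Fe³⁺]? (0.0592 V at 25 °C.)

2.3 × 10^-4 M

From the Nernst equation, log Q = n(E° − E)/0.0592 = 1(1.15 − 1.443)/0.0592 = -4.949, so Q = 1.12 × 10^-5.
With Q = [Fe³⁺]·[Co²⁺]/([Fe²⁺]·[Co³⁺]) and the known concentrations, [Fe³⁺] in the numerator gives [Fe³⁺] = 2.3 × 10^-4 M.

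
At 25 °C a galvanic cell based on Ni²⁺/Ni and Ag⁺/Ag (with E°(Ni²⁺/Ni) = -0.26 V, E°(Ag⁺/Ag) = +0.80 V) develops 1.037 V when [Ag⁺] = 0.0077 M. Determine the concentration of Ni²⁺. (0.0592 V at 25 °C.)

3.5 × 10^-4 M

From the Nernst equation, log Q = n(E° − E)/0.0592 = 2(1.06 − 1.037)/0.0592 = 0.777, so Q = 5.98.
With Q = [Ni²⁺]/[Ag⁺]^2 and the known concentrations, [Ni²⁺] in the numerator gives [Ni²⁺] = 3.5 × 10^-4 M.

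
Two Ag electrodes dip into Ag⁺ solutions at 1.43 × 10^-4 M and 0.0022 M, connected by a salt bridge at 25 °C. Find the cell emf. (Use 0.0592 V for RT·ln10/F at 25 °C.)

0.070 V

Both half-cells are Ag⁺/Ag, so E°_cell = 0. The concentrated side is the cathode; the cell reaction moves Ag⁺ from high to low concentration with n = 1.
Q = [Ag⁺]_dilute/[Ag⁺]_conc = 1.43 × 10^-4/0.0022 = 0.0650.
E = 0 − (0.0592/1) log Q = −(0.0592/1)(-1.187) = 0.0703 V.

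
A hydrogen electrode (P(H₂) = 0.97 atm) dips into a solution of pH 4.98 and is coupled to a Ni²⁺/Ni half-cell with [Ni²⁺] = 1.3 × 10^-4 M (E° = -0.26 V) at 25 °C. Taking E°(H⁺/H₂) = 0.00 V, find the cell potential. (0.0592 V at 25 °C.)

0.081 V

The hydrogen couple is the cathode, so E°_cell = 0.26 V; n = 2.
[H⁺] = 10^(−4.98) = 1 × 10^-5 M, and Q = [Ni²⁺]·P(H₂) / [H⁺]^2 = 1.15 × 10^6.
E = E° − (0.0592/2) log Q = 0.26 − (0.0592/2)(6.061) = 0.081 V.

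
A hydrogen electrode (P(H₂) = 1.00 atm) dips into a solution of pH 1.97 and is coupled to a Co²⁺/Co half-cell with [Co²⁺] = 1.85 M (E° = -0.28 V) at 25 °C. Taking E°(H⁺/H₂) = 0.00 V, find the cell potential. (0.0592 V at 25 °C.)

The hydrogen couple is the cathode, so E°_cell = 0.28 V; n = 2.
[H⁺] = 10^(−1.97) = 0.011 M, and Q = [Co²⁺]·P(H₂) / [H⁺]^2 = 1.61 × 10^4.
E = E° − (0.0592/2) log Q = 0.28 − (0.0592/2)(4.207) = 0.155 V.

0.16 V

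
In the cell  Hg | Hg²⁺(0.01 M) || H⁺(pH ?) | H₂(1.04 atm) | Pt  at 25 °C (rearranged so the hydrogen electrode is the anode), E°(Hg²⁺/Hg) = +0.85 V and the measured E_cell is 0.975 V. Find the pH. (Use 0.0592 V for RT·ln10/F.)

pH = 3.10

E°_cell = 0.85 V and n = 2.
log Q = n(E° − E)/0.0592 = 2×(0.85 − 0.975)/0.0592 = -4.223.
With Q = [H⁺]^2 / ([Hg²⁺]·P(H₂)), solving for [H⁺] gives log[H⁺] = -3.103, so pH = 3.10.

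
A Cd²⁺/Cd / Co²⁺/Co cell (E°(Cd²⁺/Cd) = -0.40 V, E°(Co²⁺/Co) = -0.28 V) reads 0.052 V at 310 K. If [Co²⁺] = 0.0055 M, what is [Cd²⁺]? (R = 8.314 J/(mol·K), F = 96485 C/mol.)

From the Nernst equation, ln Q = nF(E° − E)/RT = 2×96485×(0.12 − 0.052)/(8.314×310) = 5.091, so Q = 163.
With Q = [Cd²⁺]/[Co²⁺] and the known concentrations, [Cd²⁺] in the numerator gives [Cd²⁺] = 0.89 M.

0.89 M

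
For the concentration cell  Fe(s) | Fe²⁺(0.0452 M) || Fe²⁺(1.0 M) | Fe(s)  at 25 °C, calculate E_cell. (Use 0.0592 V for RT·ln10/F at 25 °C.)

Both half-cells are Fe²⁺/Fe, so E°_cell = 0. The concentrated side is the cathode; the cell reaction moves Fe²⁺ from high to low concentration with n = 2.
Q = [Fe²⁺]_dilute/[Fe²⁺]_conc = 0.0452/1.0 = 0.0452.
E = 0 − (0.0592/2) log Q = −(0.0592/2)(-1.345) = 0.0398 V.

0.040 V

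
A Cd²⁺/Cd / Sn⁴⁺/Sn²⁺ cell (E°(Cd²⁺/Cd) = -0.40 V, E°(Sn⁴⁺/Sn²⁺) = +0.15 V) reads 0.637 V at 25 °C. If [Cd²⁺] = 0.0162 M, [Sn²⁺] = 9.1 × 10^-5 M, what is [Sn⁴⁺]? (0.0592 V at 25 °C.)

0.0013 M

From the Nernst equation, log Q = n(E° − E)/0.0592 = 2(0.55 − 0.637)/0.0592 = -2.939, so Q = 0.00115.
With Q = [Cd²⁺]·[Sn²⁺]/[Sn⁴⁺] and the known concentrations, [Sn⁴⁺] in the denominator gives [Sn⁴⁺] = 0.0013 M.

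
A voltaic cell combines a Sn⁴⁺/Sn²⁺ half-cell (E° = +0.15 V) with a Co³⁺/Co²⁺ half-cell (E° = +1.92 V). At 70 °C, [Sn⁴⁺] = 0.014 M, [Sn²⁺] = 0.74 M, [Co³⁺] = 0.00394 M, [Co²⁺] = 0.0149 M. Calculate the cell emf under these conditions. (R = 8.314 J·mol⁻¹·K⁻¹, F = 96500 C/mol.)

The Co³⁺/Co²⁺ couple has the higher reduction potential and acts as the cathode, so E°_cell = +1.92 − (+0.15) = 1.77 V.
Balancing electrons gives n = 2; the reaction quotient is Q = [Sn⁴⁺]·[Co²⁺]^2/([Sn²⁺]·[Co³⁺]^2) = 0.271.
E = E° − (RT/nF) ln Q = 1.77 − (8.314×343)/(2×96500) × (-1.307) = 1.770 + 0.019 = 1.789 V.

1.79 V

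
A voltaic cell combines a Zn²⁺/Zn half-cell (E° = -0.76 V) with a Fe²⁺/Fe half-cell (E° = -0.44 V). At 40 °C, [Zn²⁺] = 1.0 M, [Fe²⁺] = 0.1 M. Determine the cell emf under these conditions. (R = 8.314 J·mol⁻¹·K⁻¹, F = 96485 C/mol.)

The Fe²⁺/Fe couple has the higher reduction potential and acts as the cathode, so E°_cell = -0.44 − (-0.76) = 0.32 V.
Balancing electrons gives n = 2; the reaction quotient is Q = [Zn²⁺]/[Fe²⁺] = 10.0.
E = E° − (RT/nF) ln Q = 0.32 − (8.314×313)/(2×96485) × (2.303) = 0.320 − 0.031 = 0.289 V.

0.289 V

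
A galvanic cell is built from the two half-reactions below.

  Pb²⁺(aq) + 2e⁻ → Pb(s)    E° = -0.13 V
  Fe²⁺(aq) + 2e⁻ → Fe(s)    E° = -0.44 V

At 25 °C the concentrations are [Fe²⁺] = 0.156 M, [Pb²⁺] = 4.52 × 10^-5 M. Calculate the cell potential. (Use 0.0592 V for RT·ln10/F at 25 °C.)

The Pb²⁺/Pb couple has the higher reduction potential and acts as the cathode, so E°_cell = -0.13 − (-0.44) = 0.31 V.
Balancing electrons gives n = 2; the reaction quotient is Q = [Fe²⁺]/[Pb²⁺] = 3450.
At 25 °C, E = E° − (0.0592/n) log Q = 0.31 − (0.0592/2)(3.538) = 0.310 − 0.105 = 0.205 V.

0.205 V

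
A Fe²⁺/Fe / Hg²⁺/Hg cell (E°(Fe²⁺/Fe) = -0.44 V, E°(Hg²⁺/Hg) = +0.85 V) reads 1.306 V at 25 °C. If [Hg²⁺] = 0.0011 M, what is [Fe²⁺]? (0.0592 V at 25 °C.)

From the Nernst equation, log Q = n(E° − E)/0.0592 = 2(1.29 − 1.306)/0.0592 = -0.541, so Q = 0.288.
With Q = [Fe²⁺]/[Hg²⁺] and the known concentrations, [Fe²⁺] in the numerator gives [Fe²⁺] = 3.2 × 10^-4 M.

3.2 × 10^-4 M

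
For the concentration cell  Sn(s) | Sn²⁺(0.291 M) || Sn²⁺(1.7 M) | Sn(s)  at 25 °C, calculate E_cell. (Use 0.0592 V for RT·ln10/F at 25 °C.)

Both half-cells are Sn²⁺/Sn, so E°_cell = 0. The concentrated side is the cathode; the cell reaction moves Sn²⁺ from high to low concentration with n = 2.
Q = [Sn²⁺]_dilute/[Sn²⁺]_conc = 0.291/1.7 = 0.171.
E = 0 − (0.0592/2) log Q = −(0.0592/2)(-0.767) = 0.0227 V.

0.023 V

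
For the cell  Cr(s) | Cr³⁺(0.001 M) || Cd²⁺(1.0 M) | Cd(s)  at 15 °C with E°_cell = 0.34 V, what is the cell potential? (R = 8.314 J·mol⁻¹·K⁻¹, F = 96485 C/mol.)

0.397 V

Balancing electrons gives n = 6; the reaction quotient is Q = [Cr³⁺]^2/[Cd²⁺]^3 = 1 × 10^-6.
E = E° − (RT/nF) ln Q = 0.34 − (8.314×288)/(6×96485) × (-13.816) = 0.340 + 0.057 = 0.397 V.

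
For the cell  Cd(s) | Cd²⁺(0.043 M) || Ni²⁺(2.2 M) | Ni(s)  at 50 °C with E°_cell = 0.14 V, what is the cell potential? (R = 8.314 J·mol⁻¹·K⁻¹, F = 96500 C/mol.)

0.195 V

Balancing electrons gives n = 2; the reaction quotient is Q = [Cd²⁺]/[Ni²⁺] = 0.0195.
E = E° − (RT/nF) ln Q = 0.14 − (8.314×323)/(2×96500) × (-3.935) = 0.140 + 0.055 = 0.195 V.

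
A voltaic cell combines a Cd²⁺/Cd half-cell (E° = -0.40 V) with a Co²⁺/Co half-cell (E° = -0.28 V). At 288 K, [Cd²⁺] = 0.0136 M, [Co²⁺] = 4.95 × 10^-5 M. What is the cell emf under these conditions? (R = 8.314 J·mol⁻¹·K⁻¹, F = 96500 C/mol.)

0.050 V

The Co²⁺/Co couple has the higher reduction potential and acts as the cathode, so E°_cell = -0.28 − (-0.40) = 0.12 V.
Balancing electrons gives n = 2; the reaction quotient is Q = [Cd²⁺]/[Co²⁺] = 275.
E = E° − (RT/nF) ln Q = 0.12 − (8.314×288)/(2×96500) × (5.616) = 0.120 − 0.070 = 0.050 V.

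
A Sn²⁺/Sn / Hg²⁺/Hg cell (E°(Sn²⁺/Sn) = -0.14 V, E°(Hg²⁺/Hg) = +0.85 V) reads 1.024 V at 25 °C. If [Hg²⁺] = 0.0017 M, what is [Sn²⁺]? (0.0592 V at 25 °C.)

1.2 × 10^-4 M

From the Nernst equation, log Q = n(E° − E)/0.0592 = 2(0.99 − 1.024)/0.0592 = -1.149, so Q = 0.0710.
With Q = [Sn²⁺]/[Hg²⁺] and the known concentrations, [Sn²⁺] in the numerator gives [Sn²⁺] = 1.2 × 10^-4 M.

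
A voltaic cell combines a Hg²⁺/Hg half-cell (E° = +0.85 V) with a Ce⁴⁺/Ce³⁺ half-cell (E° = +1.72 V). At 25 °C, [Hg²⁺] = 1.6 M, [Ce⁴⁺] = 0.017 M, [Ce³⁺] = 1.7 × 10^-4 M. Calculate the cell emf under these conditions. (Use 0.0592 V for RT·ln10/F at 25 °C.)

0.982 V

The Ce⁴⁺/Ce³⁺ couple has the higher reduction potential and acts as the cathode, so E°_cell = +1.72 − (+0.85) = 0.87 V.
Balancing electrons gives n = 2; the reaction quotient is Q = [Hg²⁺]·[Ce³⁺]^2/[Ce⁴⁺]^2 = 1.6 × 10^-4.
At 25 °C, E = E° − (0.0592/n) log Q = 0.87 − (0.0592/2)(-3.796) = 0.870 + 0.112 = 0.982 V.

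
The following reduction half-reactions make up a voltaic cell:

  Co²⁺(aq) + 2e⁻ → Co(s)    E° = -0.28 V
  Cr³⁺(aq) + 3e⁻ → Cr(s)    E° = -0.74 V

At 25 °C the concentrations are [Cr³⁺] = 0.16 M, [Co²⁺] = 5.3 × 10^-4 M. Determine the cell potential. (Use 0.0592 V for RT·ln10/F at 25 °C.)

0.379 V

The Co²⁺/Co couple has the higher reduction potential and acts as the cathode, so E°_cell = -0.28 − (-0.74) = 0.46 V.
Balancing electrons gives n = 6; the reaction quotient is Q = [Cr³⁺]^2/[Co²⁺]^3 = 1.72 × 10^8.
At 25 °C, E = E° − (0.0592/n) log Q = 0.46 − (0.0592/6)(8.235) = 0.460 − 0.081 = 0.379 V.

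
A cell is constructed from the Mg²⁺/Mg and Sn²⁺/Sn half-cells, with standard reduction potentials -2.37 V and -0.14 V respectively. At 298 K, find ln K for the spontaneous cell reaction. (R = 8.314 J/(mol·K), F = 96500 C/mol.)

ln K = 173.7

E°_cell = -0.14 − (-2.37) = 2.23 V, with n = 2 electrons transferred.
At equilibrium E = 0, so the Nernst equation gives ln K = nFE°/RT = (2)(96500)(2.23)/((8.314)(298)) = 173.71.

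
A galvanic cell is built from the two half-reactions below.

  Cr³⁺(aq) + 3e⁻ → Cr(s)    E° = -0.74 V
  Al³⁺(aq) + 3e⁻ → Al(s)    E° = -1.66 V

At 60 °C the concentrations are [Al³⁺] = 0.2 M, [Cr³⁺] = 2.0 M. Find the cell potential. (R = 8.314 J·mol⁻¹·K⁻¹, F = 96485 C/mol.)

The Cr³⁺/Cr couple has the higher reduction potential and acts as the cathode, so E°_cell = -0.74 − (-1.66) = 0.92 V.
Balancing electrons gives n = 3; the reaction quotient is Q = [Al³⁺]/[Cr³⁺] = 0.100.
E = E° − (RT/nF) ln Q = 0.92 − (8.314×333)/(3×96485) × (-2.303) = 0.920 + 0.022 = 0.942 V.

0.942 V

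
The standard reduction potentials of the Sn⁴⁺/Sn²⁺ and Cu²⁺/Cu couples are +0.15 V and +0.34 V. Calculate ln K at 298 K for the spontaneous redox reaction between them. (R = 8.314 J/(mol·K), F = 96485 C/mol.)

ln K = 14.8

E°_cell = +0.34 − (+0.15) = 0.19 V, with n = 2 electrons transferred.
At equilibrium E = 0, so the Nernst equation gives ln K = nFE°/RT = (2)(96485)(0.19)/((8.314)(298)) = 14.80.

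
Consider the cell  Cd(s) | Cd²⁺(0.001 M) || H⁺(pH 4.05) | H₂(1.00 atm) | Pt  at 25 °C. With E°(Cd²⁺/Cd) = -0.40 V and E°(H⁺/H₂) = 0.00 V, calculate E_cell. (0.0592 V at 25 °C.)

The hydrogen couple is the cathode, so E°_cell = 0.40 V; n = 2.
[H⁺] = 10^(−4.05) = 8.9 × 10^-5 M, and Q = [Cd²⁺]·P(H₂) / [H⁺]^2 = 1.26 × 10^5.
E = E° − (0.0592/2) log Q = 0.40 − (0.0592/2)(5.100) = 0.249 V.

0.25 V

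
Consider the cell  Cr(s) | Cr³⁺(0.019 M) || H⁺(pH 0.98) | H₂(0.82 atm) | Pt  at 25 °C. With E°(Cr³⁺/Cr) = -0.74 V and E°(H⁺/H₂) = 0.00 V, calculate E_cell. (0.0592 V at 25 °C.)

0.72 V

The hydrogen couple is the cathode, so E°_cell = 0.74 V; n = 6.
[H⁺] = 10^(−0.98) = 0.10 M, and Q = [Cr³⁺]^2·P(H₂)^3 / [H⁺]^6 = 151.
E = E° − (0.0592/6) log Q = 0.74 − (0.0592/6)(2.179) = 0.719 V.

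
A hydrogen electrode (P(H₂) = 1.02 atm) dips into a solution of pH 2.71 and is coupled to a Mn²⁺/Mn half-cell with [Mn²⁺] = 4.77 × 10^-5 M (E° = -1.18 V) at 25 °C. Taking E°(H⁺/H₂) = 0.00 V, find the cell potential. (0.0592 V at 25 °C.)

1.15 V

The hydrogen couple is the cathode, so E°_cell = 1.18 V; n = 2.
[H⁺] = 10^(−2.71) = 0.0019 M, and Q = [Mn²⁺]·P(H₂) / [H⁺]^2 = 12.8.
E = E° − (0.0592/2) log Q = 1.18 − (0.0592/2)(1.107) = 1.147 V.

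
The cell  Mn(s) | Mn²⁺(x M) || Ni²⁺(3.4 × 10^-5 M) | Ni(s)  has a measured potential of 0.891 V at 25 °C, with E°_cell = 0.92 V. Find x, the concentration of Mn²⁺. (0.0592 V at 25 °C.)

From the Nernst equation, log Q = n(E° − E)/0.0592 = 2(0.92 − 0.891)/0.0592 = 0.980, so Q = 9.54.
With Q = [Mn²⁺]/[Ni²⁺] and the known concentrations, [Mn²⁺] in the numerator gives [Mn²⁺] = 3.2 × 10^-4 M.

3.2 × 10^-4 M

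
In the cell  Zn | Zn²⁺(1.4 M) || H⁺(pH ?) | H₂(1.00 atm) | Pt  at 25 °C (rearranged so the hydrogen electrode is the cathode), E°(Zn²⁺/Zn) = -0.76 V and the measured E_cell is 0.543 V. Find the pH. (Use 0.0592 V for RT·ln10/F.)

pH = 3.59

E°_cell = 0.76 V and n = 2.
log Q = n(E° − E)/0.0592 = 2×(0.76 − 0.543)/0.0592 = 7.331.
With Q = [Zn²⁺]·P(H₂) / [H⁺]^2, solving for [H⁺] gives log[H⁺] = -3.592, so pH = 3.59.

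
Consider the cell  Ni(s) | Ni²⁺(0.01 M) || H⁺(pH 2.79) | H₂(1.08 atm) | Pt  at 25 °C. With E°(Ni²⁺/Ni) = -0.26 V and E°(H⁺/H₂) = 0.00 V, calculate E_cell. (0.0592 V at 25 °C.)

The hydrogen couple is the cathode, so E°_cell = 0.26 V; n = 2.
[H⁺] = 10^(−2.79) = 0.0016 M, and Q = [Ni²⁺]·P(H₂) / [H⁺]^2 = 4110.
E = E° − (0.0592/2) log Q = 0.26 − (0.0592/2)(3.613) = 0.153 V.

0.15 V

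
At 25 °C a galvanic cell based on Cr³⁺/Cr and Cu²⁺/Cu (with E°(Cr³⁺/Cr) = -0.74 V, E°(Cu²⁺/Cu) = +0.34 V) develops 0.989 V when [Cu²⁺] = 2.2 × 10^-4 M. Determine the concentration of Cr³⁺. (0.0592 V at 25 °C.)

0.13 M

From the Nernst equation, log Q = n(E° − E)/0.0592 = 6(1.08 − 0.989)/0.0592 = 9.223, so Q = 1.67 × 10^9.
With Q = [Cr³⁺]^2/[Cu²⁺]^3 and the known concentrations, [Cr³⁺]^2 in the numerator gives [Cr³⁺] = 0.13 M.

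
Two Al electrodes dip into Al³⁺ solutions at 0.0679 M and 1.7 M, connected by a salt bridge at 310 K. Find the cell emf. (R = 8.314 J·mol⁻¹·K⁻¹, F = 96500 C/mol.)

0.029 V

Both half-cells are Al³⁺/Al, so E°_cell = 0. The concentrated side is the cathode; the cell reaction moves Al³⁺ from high to low concentration with n = 3.
Q = [Al³⁺]_dilute/[Al³⁺]_conc = 0.0679/1.7 = 0.0399.
E = 0 − (RT/nF) ln Q = −((8.314×310)/(3×96500))(-3.220) = 0.0287 V.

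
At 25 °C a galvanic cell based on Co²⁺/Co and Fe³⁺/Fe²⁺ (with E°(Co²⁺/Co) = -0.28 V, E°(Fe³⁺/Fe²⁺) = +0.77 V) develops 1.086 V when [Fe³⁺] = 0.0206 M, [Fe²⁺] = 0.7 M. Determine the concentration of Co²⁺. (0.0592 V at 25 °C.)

From the Nernst equation, log Q = n(E° − E)/0.0592 = 2(1.05 − 1.086)/0.0592 = -1.216, so Q = 0.0608.
With Q = [Co²⁺]·[Fe²⁺]^2/[Fe³⁺]^2 and the known concentrations, [Co²⁺] in the numerator gives [Co²⁺] = 5.3 × 10^-5 M.

5.3 × 10^-5 M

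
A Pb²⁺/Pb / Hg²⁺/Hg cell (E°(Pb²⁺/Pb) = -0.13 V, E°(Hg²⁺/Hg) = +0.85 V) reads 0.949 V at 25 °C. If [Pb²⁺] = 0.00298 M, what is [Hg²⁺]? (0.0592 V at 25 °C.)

2.7 × 10^-4 M

From the Nernst equation, log Q = n(E° − E)/0.0592 = 2(0.98 − 0.949)/0.0592 = 1.047, so Q = 11.2.
With Q = [Pb²⁺]/[Hg²⁺] and the known concentrations, [Hg²⁺] in the denominator gives [Hg²⁺] = 2.7 × 10^-4 M.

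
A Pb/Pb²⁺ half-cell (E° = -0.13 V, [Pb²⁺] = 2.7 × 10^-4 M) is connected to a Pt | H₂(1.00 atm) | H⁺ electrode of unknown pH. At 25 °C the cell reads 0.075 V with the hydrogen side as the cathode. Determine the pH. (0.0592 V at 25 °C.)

E°_cell = 0.13 V and n = 2.
log Q = n(E° − E)/0.0592 = 2×(0.13 − 0.075)/0.0592 = 1.858.
With Q = [Pb²⁺]·P(H₂) / [H⁺]^2, solving for [H⁺] gives log[H⁺] = -2.713, so pH = 2.71.

pH = 2.71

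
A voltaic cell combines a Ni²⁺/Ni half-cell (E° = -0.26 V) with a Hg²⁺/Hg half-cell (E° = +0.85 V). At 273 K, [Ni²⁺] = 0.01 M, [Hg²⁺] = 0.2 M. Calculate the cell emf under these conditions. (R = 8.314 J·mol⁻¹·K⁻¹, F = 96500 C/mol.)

1.15 V

The Hg²⁺/Hg couple has the higher reduction potential and acts as the cathode, so E°_cell = +0.85 − (-0.26) = 1.11 V.
Balancing electrons gives n = 2; the reaction quotient is Q = [Ni²⁺]/[Hg²⁺] = 0.0500.
E = E° − (RT/nF) ln Q = 1.11 − (8.314×273)/(2×96500) × (-2.996) = 1.110 + 0.035 = 1.145 V.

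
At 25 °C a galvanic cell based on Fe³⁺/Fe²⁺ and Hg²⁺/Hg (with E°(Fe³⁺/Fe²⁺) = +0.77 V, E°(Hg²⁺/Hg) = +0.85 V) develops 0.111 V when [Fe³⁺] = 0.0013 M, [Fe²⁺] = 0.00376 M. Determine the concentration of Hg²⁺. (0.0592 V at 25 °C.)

From the Nernst equation, log Q = n(E° − E)/0.0592 = 2(0.08 − 0.111)/0.0592 = -1.047, so Q = 0.0897.
With Q = [Fe³⁺]^2/([Fe²⁺]^2·[Hg²⁺]) and the known concentrations, [Hg²⁺] in the denominator gives [Hg²⁺] = 1.3 M.

1.3 M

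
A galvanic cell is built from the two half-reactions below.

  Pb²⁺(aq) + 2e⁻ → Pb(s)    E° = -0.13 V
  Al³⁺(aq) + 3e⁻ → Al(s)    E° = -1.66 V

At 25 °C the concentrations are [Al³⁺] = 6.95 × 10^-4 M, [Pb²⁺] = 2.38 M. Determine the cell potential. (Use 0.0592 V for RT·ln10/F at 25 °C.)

1.60 V

The Pb²⁺/Pb couple has the higher reduction potential and acts as the cathode, so E°_cell = -0.13 − (-1.66) = 1.53 V.
Balancing electrons gives n = 6; the reaction quotient is Q = [Al³⁺]^2/[Pb²⁺]^3 = 3.58 × 10^-8.
At 25 °C, E = E° − (0.0592/n) log Q = 1.53 − (0.0592/6)(-7.446) = 1.530 + 0.073 = 1.603 V.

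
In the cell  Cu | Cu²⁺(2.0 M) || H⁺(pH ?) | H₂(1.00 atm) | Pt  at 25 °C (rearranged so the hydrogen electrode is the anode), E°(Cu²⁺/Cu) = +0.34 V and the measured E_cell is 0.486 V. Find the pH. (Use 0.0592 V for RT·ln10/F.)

pH = 2.32

E°_cell = 0.34 V and n = 2.
log Q = n(E° − E)/0.0592 = 2×(0.34 − 0.486)/0.0592 = -4.932.
With Q = [H⁺]^2 / ([Cu²⁺]·P(H₂)), solving for [H⁺] gives log[H⁺] = -2.316, so pH = 2.32.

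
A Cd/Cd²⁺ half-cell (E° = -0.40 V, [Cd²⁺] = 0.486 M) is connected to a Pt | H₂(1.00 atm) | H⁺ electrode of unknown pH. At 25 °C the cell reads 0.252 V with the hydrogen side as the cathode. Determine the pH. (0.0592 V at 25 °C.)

E°_cell = 0.40 V and n = 2.
log Q = n(E° − E)/0.0592 = 2×(0.40 − 0.252)/0.0592 = 5.000.
With Q = [Cd²⁺]·P(H₂) / [H⁺]^2, solving for [H⁺] gives log[H⁺] = -2.657, so pH = 2.66.

pH = 2.66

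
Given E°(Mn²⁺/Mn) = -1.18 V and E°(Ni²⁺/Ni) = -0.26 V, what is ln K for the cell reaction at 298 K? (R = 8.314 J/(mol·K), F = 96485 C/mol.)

ln K = 71.7

E°_cell = -0.26 − (-1.18) = 0.92 V, with n = 2 electrons transferred.
At equilibrium E = 0, so the Nernst equation gives ln K = nFE°/RT = (2)(96485)(0.92)/((8.314)(298)) = 71.66.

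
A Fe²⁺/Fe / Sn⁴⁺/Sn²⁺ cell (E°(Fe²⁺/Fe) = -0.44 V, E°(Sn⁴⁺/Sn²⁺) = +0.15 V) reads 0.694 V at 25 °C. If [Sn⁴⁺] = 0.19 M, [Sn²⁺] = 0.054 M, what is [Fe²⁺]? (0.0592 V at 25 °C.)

0.0011 M

From the Nernst equation, log Q = n(E° − E)/0.0592 = 2(0.59 − 0.694)/0.0592 = -3.514, so Q = 3.07 × 10^-4.
With Q = [Fe²⁺]·[Sn²⁺]/[Sn⁴⁺] and the known concentrations, [Fe²⁺] in the numerator gives [Fe²⁺] = 0.0011 M.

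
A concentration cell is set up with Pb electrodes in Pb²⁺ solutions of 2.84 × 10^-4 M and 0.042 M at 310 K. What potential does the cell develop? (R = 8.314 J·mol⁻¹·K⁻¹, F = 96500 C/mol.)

Both half-cells are Pb²⁺/Pb, so E°_cell = 0. The concentrated side is the cathode; the cell reaction moves Pb²⁺ from high to low concentration with n = 2.
Q = [Pb²⁺]_dilute/[Pb²⁺]_conc = 2.84 × 10^-4/0.042 = 0.00676.
E = 0 − (RT/nF) ln Q = −((8.314×310)/(2×96500))(-4.996) = 0.0667 V.

0.067 V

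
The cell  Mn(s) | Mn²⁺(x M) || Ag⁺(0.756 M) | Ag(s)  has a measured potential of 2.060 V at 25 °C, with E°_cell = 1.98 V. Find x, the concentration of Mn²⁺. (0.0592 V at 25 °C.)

0.0011 M

From the Nernst equation, log Q = n(E° − E)/0.0592 = 2(1.98 − 2.060)/0.0592 = -2.703, so Q = 0.00198.
With Q = [Mn²⁺]/[Ag⁺]^2 and the known concentrations, [Mn²⁺] in the numerator gives [Mn²⁺] = 0.0011 M.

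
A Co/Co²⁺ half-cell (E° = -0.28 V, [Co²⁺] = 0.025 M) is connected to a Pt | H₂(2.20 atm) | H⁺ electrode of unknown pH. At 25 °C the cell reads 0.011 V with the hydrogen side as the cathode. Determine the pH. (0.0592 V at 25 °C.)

pH = 5.17

E°_cell = 0.28 V and n = 2.
log Q = n(E° − E)/0.0592 = 2×(0.28 − 0.011)/0.0592 = 9.088.
With Q = [Co²⁺]·P(H₂) / [H⁺]^2, solving for [H⁺] gives log[H⁺] = -5.174, so pH = 5.17.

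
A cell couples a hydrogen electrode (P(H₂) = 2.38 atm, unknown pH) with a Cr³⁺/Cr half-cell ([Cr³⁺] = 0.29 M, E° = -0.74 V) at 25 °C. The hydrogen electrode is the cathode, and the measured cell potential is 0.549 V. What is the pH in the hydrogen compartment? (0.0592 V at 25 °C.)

pH = 3.22

E°_cell = 0.74 V and n = 6.
log Q = n(E° − E)/0.0592 = 6×(0.74 − 0.549)/0.0592 = 19.358.
With Q = [Cr³⁺]^2·P(H₂)^3 / [H⁺]^6, solving for [H⁺] gives log[H⁺] = -3.217, so pH = 3.22.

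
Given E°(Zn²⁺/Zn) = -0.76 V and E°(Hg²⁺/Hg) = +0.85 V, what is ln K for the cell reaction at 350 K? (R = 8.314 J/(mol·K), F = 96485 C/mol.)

E°_cell = +0.85 − (-0.76) = 1.61 V, with n = 2 electrons transferred.
At equilibrium E = 0, so the Nernst equation gives ln K = nFE°/RT = (2)(96485)(1.61)/((8.314)(350)) = 106.77.

ln K = 106.8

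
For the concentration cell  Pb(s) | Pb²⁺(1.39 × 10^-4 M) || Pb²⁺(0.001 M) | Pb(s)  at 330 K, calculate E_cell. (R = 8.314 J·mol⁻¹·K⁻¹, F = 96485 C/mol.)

Both half-cells are Pb²⁺/Pb, so E°_cell = 0. The concentrated side is the cathode; the cell reaction moves Pb²⁺ from high to low concentration with n = 2.
Q = [Pb²⁺]_dilute/[Pb²⁺]_conc = 1.39 × 10^-4/0.001 = 0.139.
E = 0 − (RT/nF) ln Q = −((8.314×330)/(2×96485))(-1.973) = 0.0281 V.

0.028 V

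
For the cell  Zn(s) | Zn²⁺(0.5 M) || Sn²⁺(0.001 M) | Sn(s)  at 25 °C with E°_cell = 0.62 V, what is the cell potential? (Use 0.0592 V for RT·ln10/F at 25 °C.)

Balancing electrons gives n = 2; the reaction quotient is Q = [Zn²⁺]/[Sn²⁺] = 500.
At 25 °C, E = E° − (0.0592/n) log Q = 0.62 − (0.0592/2)(2.699) = 0.620 − 0.080 = 0.540 V.

0.540 V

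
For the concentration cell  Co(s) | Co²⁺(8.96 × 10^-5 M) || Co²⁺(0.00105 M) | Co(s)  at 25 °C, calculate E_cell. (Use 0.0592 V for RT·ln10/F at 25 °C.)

0.032 V

Both half-cells are Co²⁺/Co, so E°_cell = 0. The concentrated side is the cathode; the cell reaction moves Co²⁺ from high to low concentration with n = 2.
Q = [Co²⁺]_dilute/[Co²⁺]_conc = 8.96 × 10^-5/0.00105 = 0.0853.
E = 0 − (0.0592/2) log Q = −(0.0592/2)(-1.069) = 0.0316 V.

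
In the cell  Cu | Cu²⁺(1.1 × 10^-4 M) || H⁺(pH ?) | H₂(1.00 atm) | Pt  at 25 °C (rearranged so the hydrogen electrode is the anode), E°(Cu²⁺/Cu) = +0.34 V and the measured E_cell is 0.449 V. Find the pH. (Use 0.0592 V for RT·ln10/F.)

pH = 3.82

E°_cell = 0.34 V and n = 2.
log Q = n(E° − E)/0.0592 = 2×(0.34 − 0.449)/0.0592 = -3.682.
With Q = [H⁺]^2 / ([Cu²⁺]·P(H₂)), solving for [H⁺] gives log[H⁺] = -3.821, so pH = 3.82.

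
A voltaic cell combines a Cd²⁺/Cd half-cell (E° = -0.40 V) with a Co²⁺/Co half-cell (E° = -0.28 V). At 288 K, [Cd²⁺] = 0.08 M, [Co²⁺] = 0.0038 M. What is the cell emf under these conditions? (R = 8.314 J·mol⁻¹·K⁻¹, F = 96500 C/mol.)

The Co²⁺/Co couple has the higher reduction potential and acts as the cathode, so E°_cell = -0.28 − (-0.40) = 0.12 V.
Balancing electrons gives n = 2; the reaction quotient is Q = [Cd²⁺]/[Co²⁺] = 21.1.
E = E° − (RT/nF) ln Q = 0.12 − (8.314×288)/(2×96500) × (3.047) = 0.120 − 0.038 = 0.082 V.

0.082 V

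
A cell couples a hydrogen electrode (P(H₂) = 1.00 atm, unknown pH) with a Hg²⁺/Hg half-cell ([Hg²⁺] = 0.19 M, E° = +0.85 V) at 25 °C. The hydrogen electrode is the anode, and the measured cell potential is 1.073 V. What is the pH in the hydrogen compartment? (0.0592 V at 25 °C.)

pH = 4.13

E°_cell = 0.85 V and n = 2.
log Q = n(E° − E)/0.0592 = 2×(0.85 − 1.073)/0.0592 = -7.534.
With Q = [H⁺]^2 / ([Hg²⁺]·P(H₂)), solving for [H⁺] gives log[H⁺] = -4.128, so pH = 4.13.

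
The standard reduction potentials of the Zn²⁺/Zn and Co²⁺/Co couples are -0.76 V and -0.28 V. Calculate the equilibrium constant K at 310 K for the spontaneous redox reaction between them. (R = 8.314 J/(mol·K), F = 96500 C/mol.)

E°_cell = -0.28 − (-0.76) = 0.48 V, with n = 2 electrons transferred.
At equilibrium E = 0, so the Nernst equation gives ln K = nFE°/RT = (2)(96500)(0.48)/((8.314)(310)) = 35.94.
K = e^35.94 = 4.1 × 10^15.

4.1 × 10^15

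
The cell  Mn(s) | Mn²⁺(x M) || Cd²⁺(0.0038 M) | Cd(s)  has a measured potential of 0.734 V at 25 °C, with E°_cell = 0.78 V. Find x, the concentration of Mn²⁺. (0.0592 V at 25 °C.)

From the Nernst equation, log Q = n(E° − E)/0.0592 = 2(0.78 − 0.734)/0.0592 = 1.554, so Q = 35.8.
With Q = [Mn²⁺]/[Cd²⁺] and the known concentrations, [Mn²⁺] in the numerator gives [Mn²⁺] = 0.14 M.

0.14 M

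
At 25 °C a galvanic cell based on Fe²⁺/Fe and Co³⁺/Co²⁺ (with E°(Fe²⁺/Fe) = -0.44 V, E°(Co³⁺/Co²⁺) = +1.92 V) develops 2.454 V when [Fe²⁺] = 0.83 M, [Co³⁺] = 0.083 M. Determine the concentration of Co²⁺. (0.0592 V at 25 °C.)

0.0024 M

From the Nernst equation, log Q = n(E° − E)/0.0592 = 2(2.36 − 2.454)/0.0592 = -3.176, so Q = 6.67 × 10^-4.
With Q = [Fe²⁺]·[Co²⁺]^2/[Co³⁺]^2 and the known concentrations, [Co²⁺]^2 in the numerator gives [Co²⁺] = 0.0024 M.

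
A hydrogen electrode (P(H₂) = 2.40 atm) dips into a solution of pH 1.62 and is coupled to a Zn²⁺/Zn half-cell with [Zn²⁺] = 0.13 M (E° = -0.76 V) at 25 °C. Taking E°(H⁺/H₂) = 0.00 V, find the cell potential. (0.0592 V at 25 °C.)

0.68 V

The hydrogen couple is the cathode, so E°_cell = 0.76 V; n = 2.
[H⁺] = 10^(−1.62) = 0.024 M, and Q = [Zn²⁺]·P(H₂) / [H⁺]^2 = 542.
E = E° − (0.0592/2) log Q = 0.76 − (0.0592/2)(2.734) = 0.679 V.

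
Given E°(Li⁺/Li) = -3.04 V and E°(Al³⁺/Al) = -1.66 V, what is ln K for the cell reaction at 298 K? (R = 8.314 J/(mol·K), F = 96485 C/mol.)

ln K = 161.2

E°_cell = -1.66 − (-3.04) = 1.38 V, with n = 3 electrons transferred.
At equilibrium E = 0, so the Nernst equation gives ln K = nFE°/RT = (3)(96485)(1.38)/((8.314)(298)) = 161.23.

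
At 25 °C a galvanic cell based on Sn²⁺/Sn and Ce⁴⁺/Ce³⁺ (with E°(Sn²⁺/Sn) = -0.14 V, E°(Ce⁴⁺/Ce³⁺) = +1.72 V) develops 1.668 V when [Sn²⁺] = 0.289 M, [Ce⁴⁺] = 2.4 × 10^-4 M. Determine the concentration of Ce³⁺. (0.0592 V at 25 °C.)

0.78 M

From the Nernst equation, log Q = n(E° − E)/0.0592 = 2(1.86 − 1.668)/0.0592 = 6.486, so Q = 3.07 × 10^6.
With Q = [Sn²⁺]·[Ce³⁺]^2/[Ce⁴⁺]^2 and the known concentrations, [Ce³⁺]^2 in the numerator gives [Ce³⁺] = 0.78 M.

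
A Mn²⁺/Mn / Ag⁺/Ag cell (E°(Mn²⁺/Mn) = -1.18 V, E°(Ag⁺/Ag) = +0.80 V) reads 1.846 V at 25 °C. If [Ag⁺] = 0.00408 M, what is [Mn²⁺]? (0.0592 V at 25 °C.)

From the Nernst equation, log Q = n(E° − E)/0.0592 = 2(1.98 − 1.846)/0.0592 = 4.527, so Q = 3.37 × 10^4.
With Q = [Mn²⁺]/[Ag⁺]^2 and the known concentrations, [Mn²⁺] in the numerator gives [Mn²⁺] = 0.56 M.

0.56 M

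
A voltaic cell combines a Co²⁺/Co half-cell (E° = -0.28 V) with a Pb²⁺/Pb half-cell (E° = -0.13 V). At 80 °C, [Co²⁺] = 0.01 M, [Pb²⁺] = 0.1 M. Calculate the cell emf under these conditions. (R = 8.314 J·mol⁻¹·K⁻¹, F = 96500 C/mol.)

0.185 V

The Pb²⁺/Pb couple has the higher reduction potential and acts as the cathode, so E°_cell = -0.13 − (-0.28) = 0.15 V.
Balancing electrons gives n = 2; the reaction quotient is Q = [Co²⁺]/[Pb²⁺] = 0.100.
E = E° − (RT/nF) ln Q = 0.15 − (8.314×353)/(2×96500) × (-2.303) = 0.150 + 0.035 = 0.185 V.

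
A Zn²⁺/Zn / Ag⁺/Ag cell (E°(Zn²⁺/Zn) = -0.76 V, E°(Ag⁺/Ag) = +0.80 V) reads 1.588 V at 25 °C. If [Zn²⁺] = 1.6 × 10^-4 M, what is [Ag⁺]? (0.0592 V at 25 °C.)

0.038 M

From the Nernst equation, log Q = n(E° − E)/0.0592 = 2(1.56 − 1.588)/0.0592 = -0.946, so Q = 0.113.
With Q = [Zn²⁺]/[Ag⁺]^2 and the known concentrations, [Ag⁺]^2 in the denominator gives [Ag⁺] = 0.038 M.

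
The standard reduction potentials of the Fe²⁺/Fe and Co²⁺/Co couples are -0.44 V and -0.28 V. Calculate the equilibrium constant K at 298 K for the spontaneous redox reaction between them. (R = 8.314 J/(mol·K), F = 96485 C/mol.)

2.6 × 10^5

E°_cell = -0.28 − (-0.44) = 0.16 V, with n = 2 electrons transferred.
At equilibrium E = 0, so the Nernst equation gives ln K = nFE°/RT = (2)(96485)(0.16)/((8.314)(298)) = 12.46.
K = e^12.46 = 2.6 × 10^5.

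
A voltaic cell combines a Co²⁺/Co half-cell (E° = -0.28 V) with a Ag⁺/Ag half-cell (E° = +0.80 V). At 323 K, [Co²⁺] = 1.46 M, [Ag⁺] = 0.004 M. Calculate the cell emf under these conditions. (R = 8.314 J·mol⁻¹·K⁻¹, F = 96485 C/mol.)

0.921 V

The Ag⁺/Ag couple has the higher reduction potential and acts as the cathode, so E°_cell = +0.80 − (-0.28) = 1.08 V.
Balancing electrons gives n = 2; the reaction quotient is Q = [Co²⁺]/[Ag⁺]^2 = 9.12 × 10^4.
E = E° − (RT/nF) ln Q = 1.08 − (8.314×323)/(2×96485) × (11.421) = 1.080 − 0.159 = 0.921 V.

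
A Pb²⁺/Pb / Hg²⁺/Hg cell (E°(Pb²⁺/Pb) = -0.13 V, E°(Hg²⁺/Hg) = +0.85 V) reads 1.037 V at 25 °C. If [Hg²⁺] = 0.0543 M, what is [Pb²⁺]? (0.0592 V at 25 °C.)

6.4 × 10^-4 M

From the Nernst equation, log Q = n(E° − E)/0.0592 = 2(0.98 − 1.037)/0.0592 = -1.926, so Q = 0.0119.
With Q = [Pb²⁺]/[Hg²⁺] and the known concentrations, [Pb²⁺] in the numerator gives [Pb²⁺] = 6.4 × 10^-4 M.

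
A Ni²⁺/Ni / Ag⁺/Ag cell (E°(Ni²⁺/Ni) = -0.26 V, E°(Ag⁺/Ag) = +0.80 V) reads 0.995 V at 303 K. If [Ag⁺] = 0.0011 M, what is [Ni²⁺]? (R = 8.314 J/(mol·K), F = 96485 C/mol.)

1.8 × 10^-4 M

From the Nernst equation, ln Q = nF(E° − E)/RT = 2×96485×(1.06 − 0.995)/(8.314×303) = 4.979, so Q = 145.
With Q = [Ni²⁺]/[Ag⁺]^2 and the known concentrations, [Ni²⁺] in the numerator gives [Ni²⁺] = 1.8 × 10^-4 M.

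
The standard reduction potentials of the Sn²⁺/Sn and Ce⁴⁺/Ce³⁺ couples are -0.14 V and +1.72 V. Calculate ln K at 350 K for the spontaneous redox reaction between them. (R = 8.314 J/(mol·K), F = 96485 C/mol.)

E°_cell = +1.72 − (-0.14) = 1.86 V, with n = 2 electrons transferred.
At equilibrium E = 0, so the Nernst equation gives ln K = nFE°/RT = (2)(96485)(1.86)/((8.314)(350)) = 123.35.

ln K = 123.3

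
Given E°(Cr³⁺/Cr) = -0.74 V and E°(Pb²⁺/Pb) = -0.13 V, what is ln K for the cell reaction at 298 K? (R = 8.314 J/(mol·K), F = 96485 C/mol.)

E°_cell = -0.13 − (-0.74) = 0.61 V, with n = 6 electrons transferred.
At equilibrium E = 0, so the Nernst equation gives ln K = nFE°/RT = (6)(96485)(0.61)/((8.314)(298)) = 142.53.

ln K = 142.5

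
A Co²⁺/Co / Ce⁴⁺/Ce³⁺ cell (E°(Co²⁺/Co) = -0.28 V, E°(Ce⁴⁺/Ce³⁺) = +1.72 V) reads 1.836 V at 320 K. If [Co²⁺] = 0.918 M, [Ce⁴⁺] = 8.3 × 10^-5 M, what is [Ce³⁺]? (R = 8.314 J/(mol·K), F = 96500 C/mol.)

From the Nernst equation, ln Q = nF(E° − E)/RT = 2×96500×(2.00 − 1.836)/(8.314×320) = 11.897, so Q = 1.47 × 10^5.
With Q = [Co²⁺]·[Ce³⁺]^2/[Ce⁴⁺]^2 and the known concentrations, [Ce³⁺]^2 in the numerator gives [Ce³⁺] = 0.033 M.

0.033 M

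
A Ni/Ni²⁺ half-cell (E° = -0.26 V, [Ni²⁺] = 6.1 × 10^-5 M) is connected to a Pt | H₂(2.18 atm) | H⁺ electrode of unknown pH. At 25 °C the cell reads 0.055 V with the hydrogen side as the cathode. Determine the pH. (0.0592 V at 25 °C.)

pH = 5.40

E°_cell = 0.26 V and n = 2.
log Q = n(E° − E)/0.0592 = 2×(0.26 − 0.055)/0.0592 = 6.926.
With Q = [Ni²⁺]·P(H₂) / [H⁺]^2, solving for [H⁺] gives log[H⁺] = -5.401, so pH = 5.40.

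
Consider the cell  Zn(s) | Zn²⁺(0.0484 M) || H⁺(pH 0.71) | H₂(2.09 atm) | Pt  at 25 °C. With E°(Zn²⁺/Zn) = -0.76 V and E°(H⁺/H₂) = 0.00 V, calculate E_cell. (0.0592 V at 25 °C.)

The hydrogen couple is the cathode, so E°_cell = 0.76 V; n = 2.
[H⁺] = 10^(−0.71) = 0.19 M, and Q = [Zn²⁺]·P(H₂) / [H⁺]^2 = 2.66.
E = E° − (0.0592/2) log Q = 0.76 − (0.0592/2)(0.425) = 0.747 V.

0.75 V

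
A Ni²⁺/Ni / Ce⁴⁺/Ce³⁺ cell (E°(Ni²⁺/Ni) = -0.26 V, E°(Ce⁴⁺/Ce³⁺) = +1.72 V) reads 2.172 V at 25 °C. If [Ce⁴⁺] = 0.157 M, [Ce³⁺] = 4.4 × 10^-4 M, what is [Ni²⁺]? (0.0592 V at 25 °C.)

0.042 M

From the Nernst equation, log Q = n(E° − E)/0.0592 = 2(1.98 − 2.172)/0.0592 = -6.486, so Q = 3.26 × 10^-7.
With Q = [Ni²⁺]·[Ce³⁺]^2/[Ce⁴⁺]^2 and the known concentrations, [Ni²⁺] in the numerator gives [Ni²⁺] = 0.042 M.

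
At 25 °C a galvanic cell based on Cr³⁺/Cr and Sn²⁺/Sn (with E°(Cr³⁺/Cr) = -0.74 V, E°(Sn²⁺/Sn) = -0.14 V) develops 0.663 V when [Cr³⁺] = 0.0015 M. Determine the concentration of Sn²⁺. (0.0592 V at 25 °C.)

From the Nernst equation, log Q = n(E° − E)/0.0592 = 6(0.60 − 0.663)/0.0592 = -6.385, so Q = 4.12 × 10^-7.
With Q = [Cr³⁺]^2/[Sn²⁺]^3 and the known concentrations, [Sn²⁺]^3 in the denominator gives [Sn²⁺] = 1.8 M.

1.8 M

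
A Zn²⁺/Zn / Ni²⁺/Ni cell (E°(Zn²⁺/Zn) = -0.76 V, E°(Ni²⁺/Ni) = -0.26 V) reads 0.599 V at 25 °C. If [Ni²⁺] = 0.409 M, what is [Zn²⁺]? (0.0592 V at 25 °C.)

1.8 × 10^-4 M

From the Nernst equation, log Q = n(E° − E)/0.0592 = 2(0.50 − 0.599)/0.0592 = -3.345, so Q = 4.52 × 10^-4.
With Q = [Zn²⁺]/[Ni²⁺] and the known concentrations, [Zn²⁺] in the numerator gives [Zn²⁺] = 1.8 × 10^-4 M.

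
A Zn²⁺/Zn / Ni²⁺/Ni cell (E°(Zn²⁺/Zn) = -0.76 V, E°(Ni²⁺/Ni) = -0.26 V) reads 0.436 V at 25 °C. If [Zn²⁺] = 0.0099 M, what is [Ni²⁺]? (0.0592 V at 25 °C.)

6.8 × 10^-5 M

From the Nernst equation, log Q = n(E° − E)/0.0592 = 2(0.50 − 0.436)/0.0592 = 2.162, so Q = 145.
With Q = [Zn²⁺]/[Ni²⁺] and the known concentrations, [Ni²⁺] in the denominator gives [Ni²⁺] = 6.8 × 10^-5 M.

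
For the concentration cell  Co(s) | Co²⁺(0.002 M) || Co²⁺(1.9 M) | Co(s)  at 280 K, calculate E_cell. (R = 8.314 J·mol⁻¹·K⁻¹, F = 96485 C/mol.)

0.083 V

Both half-cells are Co²⁺/Co, so E°_cell = 0. The concentrated side is the cathode; the cell reaction moves Co²⁺ from high to low concentration with n = 2.
Q = [Co²⁺]_dilute/[Co²⁺]_conc = 0.002/1.9 = 0.00105.
E = 0 − (RT/nF) ln Q = −((8.314×280)/(2×96485))(-6.856) = 0.0827 V.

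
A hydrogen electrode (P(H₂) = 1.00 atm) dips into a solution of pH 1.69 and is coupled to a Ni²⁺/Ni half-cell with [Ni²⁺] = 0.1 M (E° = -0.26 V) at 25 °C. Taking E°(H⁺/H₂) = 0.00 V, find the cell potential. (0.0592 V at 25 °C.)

The hydrogen couple is the cathode, so E°_cell = 0.26 V; n = 2.
[H⁺] = 10^(−1.69) = 0.020 M, and Q = [Ni²⁺]·P(H₂) / [H⁺]^2 = 240.
E = E° − (0.0592/2) log Q = 0.26 − (0.0592/2)(2.380) = 0.190 V.

0.19 V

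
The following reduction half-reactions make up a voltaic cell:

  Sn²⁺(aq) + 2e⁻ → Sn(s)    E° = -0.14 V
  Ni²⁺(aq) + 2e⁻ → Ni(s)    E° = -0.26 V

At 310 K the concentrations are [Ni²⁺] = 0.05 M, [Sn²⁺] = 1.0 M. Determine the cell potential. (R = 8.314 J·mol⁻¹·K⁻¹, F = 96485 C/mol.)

The Sn²⁺/Sn couple has the higher reduction potential and acts as the cathode, so E°_cell = -0.14 − (-0.26) = 0.12 V.
Balancing electrons gives n = 2; the reaction quotient is Q = [Ni²⁺]/[Sn²⁺] = 0.0500.
E = E° − (RT/nF) ln Q = 0.12 − (8.314×310)/(2×96485) × (-2.996) = 0.120 + 0.040 = 0.160 V.

0.160 V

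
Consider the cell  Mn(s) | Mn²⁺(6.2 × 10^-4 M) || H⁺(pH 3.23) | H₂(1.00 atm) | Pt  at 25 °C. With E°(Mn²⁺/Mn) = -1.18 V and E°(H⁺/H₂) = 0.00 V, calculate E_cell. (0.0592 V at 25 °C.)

The hydrogen couple is the cathode, so E°_cell = 1.18 V; n = 2.
[H⁺] = 10^(−3.23) = 5.9 × 10^-4 M, and Q = [Mn²⁺]·P(H₂) / [H⁺]^2 = 1790.
E = E° − (0.0592/2) log Q = 1.18 − (0.0592/2)(3.252) = 1.084 V.

1.08 V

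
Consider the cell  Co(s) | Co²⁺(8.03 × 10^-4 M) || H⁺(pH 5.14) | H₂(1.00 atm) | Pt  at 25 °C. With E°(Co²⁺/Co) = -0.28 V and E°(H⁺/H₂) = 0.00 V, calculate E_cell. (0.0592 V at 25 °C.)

0.067 V

The hydrogen couple is the cathode, so E°_cell = 0.28 V; n = 2.
[H⁺] = 10^(−5.14) = 7.2 × 10^-6 M, and Q = [Co²⁺]·P(H₂) / [H⁺]^2 = 1.53 × 10^7.
E = E° − (0.0592/2) log Q = 0.28 − (0.0592/2)(7.185) = 0.067 V.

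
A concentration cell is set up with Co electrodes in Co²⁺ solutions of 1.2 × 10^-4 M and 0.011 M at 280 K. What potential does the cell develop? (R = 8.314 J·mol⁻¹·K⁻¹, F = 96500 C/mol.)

Both half-cells are Co²⁺/Co, so E°_cell = 0. The concentrated side is the cathode; the cell reaction moves Co²⁺ from high to low concentration with n = 2.
Q = [Co²⁺]_dilute/[Co²⁺]_conc = 1.2 × 10^-4/0.011 = 0.0109.
E = 0 − (RT/nF) ln Q = −((8.314×280)/(2×96500))(-4.518) = 0.0545 V.

0.054 V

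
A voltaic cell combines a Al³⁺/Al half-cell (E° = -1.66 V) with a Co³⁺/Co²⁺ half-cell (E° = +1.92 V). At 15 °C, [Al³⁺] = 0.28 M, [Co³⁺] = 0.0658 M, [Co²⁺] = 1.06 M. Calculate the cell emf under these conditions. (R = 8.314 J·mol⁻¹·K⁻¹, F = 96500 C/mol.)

3.52 V

The Co³⁺/Co²⁺ couple has the higher reduction potential and acts as the cathode, so E°_cell = +1.92 − (-1.66) = 3.58 V.
Balancing electrons gives n = 3; the reaction quotient is Q = [Al³⁺]·[Co²⁺]^3/[Co³⁺]^3 = 1170.
E = E° − (RT/nF) ln Q = 3.58 − (8.314×288)/(3×96500) × (7.065) = 3.580 − 0.058 = 3.522 V.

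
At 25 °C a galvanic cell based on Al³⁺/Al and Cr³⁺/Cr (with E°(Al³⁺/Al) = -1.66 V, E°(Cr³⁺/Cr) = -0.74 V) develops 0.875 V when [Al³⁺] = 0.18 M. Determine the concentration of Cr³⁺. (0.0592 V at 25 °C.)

From the Nernst equation, log Q = n(E° − E)/0.0592 = 3(0.92 − 0.875)/0.0592 = 2.280, so Q = 191.
With Q = [Al³⁺]/[Cr³⁺] and the known concentrations, [Cr³⁺] in the denominator gives [Cr³⁺] = 9.4 × 10^-4 M.

9.4 × 10^-4 M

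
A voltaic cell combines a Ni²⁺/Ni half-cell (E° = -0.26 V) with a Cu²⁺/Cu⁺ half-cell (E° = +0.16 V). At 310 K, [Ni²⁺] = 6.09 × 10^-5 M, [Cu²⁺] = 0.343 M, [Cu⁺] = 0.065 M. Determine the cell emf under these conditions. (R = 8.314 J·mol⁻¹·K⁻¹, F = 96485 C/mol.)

The Cu²⁺/Cu⁺ couple has the higher reduction potential and acts as the cathode, so E°_cell = +0.16 − (-0.26) = 0.42 V.
Balancing electrons gives n = 2; the reaction quotient is Q = [Ni²⁺]·[Cu⁺]^2/[Cu²⁺]^2 = 2.19 × 10^-6.
E = E° − (RT/nF) ln Q = 0.42 − (8.314×310)/(2×96485) × (-13.033) = 0.420 + 0.174 = 0.594 V.

0.594 V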